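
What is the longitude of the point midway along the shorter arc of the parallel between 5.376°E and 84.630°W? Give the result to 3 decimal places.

39.627°W

Signed shortest Δλ from +5.376° to -84.630° is -90.006°.
Midpoint longitude = +5.376° + (-90.006°)/2 = +5.376° − 45.003° = -39.627°.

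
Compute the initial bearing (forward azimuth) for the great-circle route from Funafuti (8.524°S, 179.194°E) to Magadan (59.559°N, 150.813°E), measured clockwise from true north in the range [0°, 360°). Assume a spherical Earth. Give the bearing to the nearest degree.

Δλ = 150.813 − 179.194 = -28.381°.
θ = atan2( sin Δλ · cos φ₂ , cos φ₁ · sin φ₂ − sin φ₁ · cos φ₂ · cos Δλ )
  = atan2(-0.24083, 0.91870) = -14.689° → normalised to [0°, 360°): 345.311°.

345°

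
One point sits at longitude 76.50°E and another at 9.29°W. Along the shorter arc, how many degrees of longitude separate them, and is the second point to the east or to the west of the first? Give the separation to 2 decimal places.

85.79° west

Raw difference: -9.29 − 76.50 = -85.79°.
Normalise into (−180°, 180°]: -85.79° stays -85.79°.
Negative ⇒ the second point lies to the west; separation 85.79°.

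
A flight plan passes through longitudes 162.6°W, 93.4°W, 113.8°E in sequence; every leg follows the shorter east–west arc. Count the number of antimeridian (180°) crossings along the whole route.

1

Leg 1: -162.6° → -93.4°, shortest Δλ = 69.2° (east) — does not cross 180°.
Leg 2: -93.4° → +113.8°, shortest Δλ = -152.8° (west) — crosses 180°.
Total crossings: 1.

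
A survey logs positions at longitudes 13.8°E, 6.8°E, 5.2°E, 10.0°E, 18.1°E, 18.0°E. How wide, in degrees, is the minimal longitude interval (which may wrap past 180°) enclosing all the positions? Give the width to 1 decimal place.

12.9°

Sort the longitudes: +5.2°, +6.8°, +10.0°, +13.8°, +18.0°, +18.1°.
Eastward gaps between consecutive values (wrapping around): 1.6°, 3.2°, 3.8°, 4.2°, 0.1°, 347.1°.
Largest gap = 347.1° ⇒ minimal covering band is its complement: 360° − 347.1° = 12.9°.
Band runs from +5.2° eastward to +18.1°.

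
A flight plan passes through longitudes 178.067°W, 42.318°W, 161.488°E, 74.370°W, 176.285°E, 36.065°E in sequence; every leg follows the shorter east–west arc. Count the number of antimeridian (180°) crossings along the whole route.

Leg 1: -178.067° → -42.318°, shortest Δλ = 135.749° (east) — does not cross 180°.
Leg 2: -42.318° → +161.488°, shortest Δλ = -156.194° (west) — crosses 180°.
Leg 3: +161.488° → -74.370°, shortest Δλ = 124.142° (east) — crosses 180°.
Leg 4: -74.370° → +176.285°, shortest Δλ = -109.345° (west) — crosses 180°.
Leg 5: +176.285° → +36.065°, shortest Δλ = -140.22° (west) — does not cross 180°.
Total crossings: 3.

3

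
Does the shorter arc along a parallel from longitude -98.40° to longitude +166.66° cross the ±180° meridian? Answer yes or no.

Yes

Naïve |166.66 − -98.40| = 265.06° > 180°, so the shorter arc goes the other way round — across 180°.
Signed shortest Δλ = ((166.66 − -98.40 + 180) mod 360) − 180 = -94.94°.
Going west by 94.94° from -98.40° passes through 180° before reaching +166.66°.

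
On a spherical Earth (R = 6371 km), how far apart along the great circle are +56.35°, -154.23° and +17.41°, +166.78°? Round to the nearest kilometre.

5415 km

Δλ = 166.78 − -154.23 = 321.01°; wrapped into (−180°, 180°]: -38.99°.
Δφ = 17.41 − 56.35 = -38.94°.
a = sin²(Δφ/2) + cos φ₁ · cos φ₂ · sin²(Δλ/2) = 0.169984.
c = 2·atan2(√a, √(1−a)) = 0.84993 rad → d = 6371·c ≈ 5414.93 km.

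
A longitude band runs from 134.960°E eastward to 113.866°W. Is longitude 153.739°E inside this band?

Band width going east from +134.960° to -113.866°: ((-113.866 − 134.960) mod 360) = 111.174°.
Offset of +153.739° east of the west edge: ((153.739 − 134.960) mod 360) = 18.779°.
18.779° ≤ 111.174° ⇒ inside.

Yes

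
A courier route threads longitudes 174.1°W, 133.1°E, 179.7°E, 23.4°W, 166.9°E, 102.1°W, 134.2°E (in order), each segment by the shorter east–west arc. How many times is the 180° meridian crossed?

Leg 1: -174.1° → +133.1°, shortest Δλ = -52.8° (west) — crosses 180°.
Leg 2: +133.1° → +179.7°, shortest Δλ = 46.6° (east) — does not cross 180°.
Leg 3: +179.7° → -23.4°, shortest Δλ = 156.9° (east) — crosses 180°.
Leg 4: -23.4° → +166.9°, shortest Δλ = -169.7° (west) — crosses 180°.
Leg 5: +166.9° → -102.1°, shortest Δλ = 91.0° (east) — crosses 180°.
Leg 6: -102.1° → +134.2°, shortest Δλ = -123.7° (west) — crosses 180°.
Total crossings: 5.

5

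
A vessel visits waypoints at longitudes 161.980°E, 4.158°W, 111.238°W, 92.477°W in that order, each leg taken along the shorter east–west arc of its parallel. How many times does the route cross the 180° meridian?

0

Leg 1: +161.980° → -4.158°, shortest Δλ = -166.138° (west) — does not cross 180°.
Leg 2: -4.158° → -111.238°, shortest Δλ = -107.08° (west) — does not cross 180°.
Leg 3: -111.238° → -92.477°, shortest Δλ = 18.761° (east) — does not cross 180°.
Total crossings: 0.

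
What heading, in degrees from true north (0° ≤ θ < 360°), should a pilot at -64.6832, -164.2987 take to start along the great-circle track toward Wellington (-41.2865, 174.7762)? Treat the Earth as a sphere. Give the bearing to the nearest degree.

323°

Δλ = 174.7762 − -164.2987 = 339.0749°; wrapped into (−180°, 180°]: -20.9251°.
θ = atan2( sin Δλ · cos φ₂ , cos φ₁ · sin φ₂ − sin φ₁ · cos φ₂ · cos Δλ )
  = atan2(-0.26837, 0.35230) = -37.299° → normalised to [0°, 360°): 322.701°.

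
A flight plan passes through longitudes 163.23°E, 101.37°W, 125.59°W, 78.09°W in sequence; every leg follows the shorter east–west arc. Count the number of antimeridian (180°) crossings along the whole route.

1

Leg 1: +163.23° → -101.37°, shortest Δλ = 95.4° (east) — crosses 180°.
Leg 2: -101.37° → -125.59°, shortest Δλ = -24.22° (west) — does not cross 180°.
Leg 3: -125.59° → -78.09°, shortest Δλ = 47.5° (east) — does not cross 180°.
Total crossings: 1.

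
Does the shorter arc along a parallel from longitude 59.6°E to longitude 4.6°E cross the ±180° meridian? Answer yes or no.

No

Signed shortest Δλ = ((4.6 − 59.6 + 180) mod 360) − 180 = -55.0°.
Going west by 55.0° from +59.6° reaches +4.6° without touching 180°.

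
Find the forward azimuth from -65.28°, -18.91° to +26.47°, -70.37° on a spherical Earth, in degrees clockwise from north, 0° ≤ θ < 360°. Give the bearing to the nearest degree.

Δλ = -70.37 − -18.91 = -51.46°.
θ = atan2( sin Δλ · cos φ₂ , cos φ₁ · sin φ₂ − sin φ₁ · cos φ₂ · cos Δλ )
  = atan2(-0.70018, 0.69303) = -45.294° → normalised to [0°, 360°): 314.706°.

315°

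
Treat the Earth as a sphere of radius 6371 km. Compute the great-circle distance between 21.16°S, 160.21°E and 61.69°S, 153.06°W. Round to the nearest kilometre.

5739 km

Δλ = -153.06 − 160.21 = -313.27°; wrapped into (−180°, 180°]: 46.73°.
Δφ = -61.69 − -21.16 = -40.53°.
a = sin²(Δφ/2) + cos φ₁ · cos φ₂ · sin²(Δλ/2) = 0.189527.
c = 2·atan2(√a, √(1−a)) = 0.90085 rad → d = 6371·c ≈ 5739.31 km.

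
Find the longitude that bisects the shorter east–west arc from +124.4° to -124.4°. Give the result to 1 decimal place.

+180.0°

Signed shortest Δλ from +124.4° to -124.4° is +111.2°.
Midpoint longitude = +124.4° + (+111.2°)/2 = +124.4° + 55.6° = +180.0°.
(The naïve average (+124.4 + -124.4)/2 = 0.0° is on the wrong side of the globe.)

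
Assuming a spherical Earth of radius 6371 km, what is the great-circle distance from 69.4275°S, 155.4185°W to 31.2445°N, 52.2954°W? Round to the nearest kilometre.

Δλ = -52.2954 − -155.4185 = 103.1231°.
Δφ = 31.2445 − -69.4275 = 100.6720°.
a = sin²(Δφ/2) + cos φ₁ · cos φ₂ · sin²(Δλ/2) = 0.776912.
c = 2·atan2(√a, √(1−a)) = 2.15775 rad → d = 6371·c ≈ 13747.00 km.

13747 km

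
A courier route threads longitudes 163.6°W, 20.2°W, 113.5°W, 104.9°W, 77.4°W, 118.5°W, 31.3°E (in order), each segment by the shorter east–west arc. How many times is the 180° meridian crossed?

0

Leg 1: -163.6° → -20.2°, shortest Δλ = 143.4° (east) — does not cross 180°.
Leg 2: -20.2° → -113.5°, shortest Δλ = -93.3° (west) — does not cross 180°.
Leg 3: -113.5° → -104.9°, shortest Δλ = 8.6° (east) — does not cross 180°.
Leg 4: -104.9° → -77.4°, shortest Δλ = 27.5° (east) — does not cross 180°.
Leg 5: -77.4° → -118.5°, shortest Δλ = -41.1° (west) — does not cross 180°.
Leg 6: -118.5° → +31.3°, shortest Δλ = 149.8° (east) — does not cross 180°.
Total crossings: 0.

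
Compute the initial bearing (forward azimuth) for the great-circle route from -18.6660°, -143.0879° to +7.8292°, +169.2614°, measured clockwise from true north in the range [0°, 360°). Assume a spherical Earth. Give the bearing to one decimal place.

Δλ = 169.2614 − -143.0879 = 312.3493°; wrapped into (−180°, 180°]: -47.6507°.
θ = atan2( sin Δλ · cos φ₂ , cos φ₁ · sin φ₂ − sin φ₁ · cos φ₂ · cos Δλ )
  = atan2(-0.73216, 0.34265) = -64.921° → normalised to [0°, 360°): 295.079°.

295.1°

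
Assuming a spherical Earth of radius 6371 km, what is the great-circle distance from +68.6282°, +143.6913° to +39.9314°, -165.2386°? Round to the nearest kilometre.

4375 km

Δλ = -165.2386 − 143.6913 = -308.9299°; wrapped into (−180°, 180°]: 51.0701°.
Δφ = 39.9314 − 68.6282 = -28.6968°.
a = sin²(Δφ/2) + cos φ₁ · cos φ₂ · sin²(Δλ/2) = 0.113338.
c = 2·atan2(√a, √(1−a)) = 0.68673 rad → d = 6371·c ≈ 4375.15 km.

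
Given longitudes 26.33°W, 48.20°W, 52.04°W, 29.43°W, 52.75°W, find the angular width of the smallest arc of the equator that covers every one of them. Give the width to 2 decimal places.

26.42°

Sort the longitudes: -52.75°, -52.04°, -48.20°, -29.43°, -26.33°.
Eastward gaps between consecutive values (wrapping around): 0.71°, 3.84°, 18.77°, 3.10°, 333.58°.
Largest gap = 333.58° ⇒ minimal covering band is its complement: 360° − 333.58° = 26.42°.
Band runs from -52.75° eastward to -26.33°.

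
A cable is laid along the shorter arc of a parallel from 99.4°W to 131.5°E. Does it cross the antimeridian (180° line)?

Yes

Naïve |131.5 − -99.4| = 230.9° > 180°, so the shorter arc goes the other way round — across 180°.
Signed shortest Δλ = ((131.5 − -99.4 + 180) mod 360) − 180 = -129.1°.
Going west by 129.1° from -99.4° passes through 180° before reaching +131.5°.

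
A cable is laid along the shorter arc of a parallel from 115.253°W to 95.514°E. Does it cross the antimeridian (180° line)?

Naïve |95.514 − -115.253| = 210.767° > 180°, so the shorter arc goes the other way round — across 180°.
Signed shortest Δλ = ((95.514 − -115.253 + 180) mod 360) − 180 = -149.233°.
Going west by 149.233° from -115.253° passes through 180° before reaching +95.514°.

Yes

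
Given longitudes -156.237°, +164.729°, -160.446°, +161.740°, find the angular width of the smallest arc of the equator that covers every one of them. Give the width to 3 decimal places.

Sort the longitudes: -160.446°, -156.237°, +161.740°, +164.729°.
Eastward gaps between consecutive values (wrapping around): 4.209°, 317.977°, 2.989°, 34.825°.
Largest gap = 317.977° ⇒ minimal covering band is its complement: 360° − 317.977° = 42.023°.
Band runs from +161.740° eastward to -156.237°, crossing the antimeridian.

42.023°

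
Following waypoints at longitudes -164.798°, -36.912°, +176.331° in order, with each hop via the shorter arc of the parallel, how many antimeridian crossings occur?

1

Leg 1: -164.798° → -36.912°, shortest Δλ = 127.886° (east) — does not cross 180°.
Leg 2: -36.912° → +176.331°, shortest Δλ = -146.757° (west) — crosses 180°.
Total crossings: 1.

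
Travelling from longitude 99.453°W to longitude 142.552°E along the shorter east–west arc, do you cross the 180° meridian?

Yes

Naïve |142.552 − -99.453| = 242.005° > 180°, so the shorter arc goes the other way round — across 180°.
Signed shortest Δλ = ((142.552 − -99.453 + 180) mod 360) − 180 = -117.995°.
Going west by 117.995° from -99.453° passes through 180° before reaching +142.552°.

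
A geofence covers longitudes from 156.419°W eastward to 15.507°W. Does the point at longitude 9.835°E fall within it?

Band width going east from -156.419° to -15.507°: ((-15.507 − -156.419) mod 360) = 140.912°.
Offset of +9.835° east of the west edge: ((9.835 − -156.419) mod 360) = 166.254°.
166.254° > 140.912° ⇒ outside.

No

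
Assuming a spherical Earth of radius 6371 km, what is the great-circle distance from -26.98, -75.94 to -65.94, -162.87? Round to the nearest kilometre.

Δλ = -162.87 − -75.94 = -86.93°.
Δφ = -65.94 − -26.98 = -38.96°.
a = sin²(Δφ/2) + cos φ₁ · cos φ₂ · sin²(Δλ/2) = 0.283139.
c = 2·atan2(√a, √(1−a)) = 1.12218 rad → d = 6371·c ≈ 7149.39 km.

7149 km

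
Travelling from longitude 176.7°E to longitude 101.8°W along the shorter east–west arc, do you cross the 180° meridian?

Naïve |-101.8 − 176.7| = 278.5° > 180°, so the shorter arc goes the other way round — across 180°.
Signed shortest Δλ = ((-101.8 − 176.7 + 180) mod 360) − 180 = 81.5°.
Going east by 81.5° from +176.7° passes through 180° before reaching -101.8°.

Yes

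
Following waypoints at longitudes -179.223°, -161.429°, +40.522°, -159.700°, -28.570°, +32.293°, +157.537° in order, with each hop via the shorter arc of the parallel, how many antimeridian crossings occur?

Leg 1: -179.223° → -161.429°, shortest Δλ = 17.794° (east) — does not cross 180°.
Leg 2: -161.429° → +40.522°, shortest Δλ = -158.049° (west) — crosses 180°.
Leg 3: +40.522° → -159.700°, shortest Δλ = 159.778° (east) — crosses 180°.
Leg 4: -159.700° → -28.570°, shortest Δλ = 131.13° (east) — does not cross 180°.
Leg 5: -28.570° → +32.293°, shortest Δλ = 60.863° (east) — does not cross 180°.
Leg 6: +32.293° → +157.537°, shortest Δλ = 125.244° (east) — does not cross 180°.
Total crossings: 2.

2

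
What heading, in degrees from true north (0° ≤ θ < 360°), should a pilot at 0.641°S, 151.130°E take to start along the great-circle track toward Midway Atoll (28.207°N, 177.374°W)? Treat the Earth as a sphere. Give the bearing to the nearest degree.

44°

Δλ = -177.374 − 151.130 = -328.504°; wrapped into (−180°, 180°]: 31.496°.
θ = atan2( sin Δλ · cos φ₂ , cos φ₁ · sin φ₂ − sin φ₁ · cos φ₂ · cos Δλ )
  = atan2(0.46040, 0.48104) = 43.744° → normalised to [0°, 360°): 43.744°.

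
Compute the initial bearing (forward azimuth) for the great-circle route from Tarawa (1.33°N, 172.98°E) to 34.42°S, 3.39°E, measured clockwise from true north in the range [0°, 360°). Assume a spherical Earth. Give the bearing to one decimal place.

195.3°

Δλ = 3.39 − 172.98 = -169.59°.
θ = atan2( sin Δλ · cos φ₂ , cos φ₁ · sin φ₂ − sin φ₁ · cos φ₂ · cos Δλ )
  = atan2(-0.14905, -0.54627) = -164.738° → normalised to [0°, 360°): 195.262°.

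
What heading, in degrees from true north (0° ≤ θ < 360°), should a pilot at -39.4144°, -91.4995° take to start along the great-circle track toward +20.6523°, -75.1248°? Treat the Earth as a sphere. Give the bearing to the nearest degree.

Δλ = -75.1248 − -91.4995 = 16.3747°.
θ = atan2( sin Δλ · cos φ₂ , cos φ₁ · sin φ₂ − sin φ₁ · cos φ₂ · cos Δλ )
  = atan2(0.26380, 0.84251) = 17.386° → normalised to [0°, 360°): 17.386°.

17°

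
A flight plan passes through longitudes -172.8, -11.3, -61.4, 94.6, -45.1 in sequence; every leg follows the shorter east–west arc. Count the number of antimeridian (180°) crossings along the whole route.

0

Leg 1: -172.8° → -11.3°, shortest Δλ = 161.5° (east) — does not cross 180°.
Leg 2: -11.3° → -61.4°, shortest Δλ = -50.1° (west) — does not cross 180°.
Leg 3: -61.4° → +94.6°, shortest Δλ = 156.0° (east) — does not cross 180°.
Leg 4: +94.6° → -45.1°, shortest Δλ = -139.7° (west) — does not cross 180°.
Total crossings: 0.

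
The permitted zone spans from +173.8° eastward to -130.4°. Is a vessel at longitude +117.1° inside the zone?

No

Band width going east from +173.8° to -130.4°: ((-130.4 − 173.8) mod 360) = 55.8°.
Offset of +117.1° east of the west edge: ((117.1 − 173.8) mod 360) = 303.3°.
303.3° > 55.8° ⇒ outside.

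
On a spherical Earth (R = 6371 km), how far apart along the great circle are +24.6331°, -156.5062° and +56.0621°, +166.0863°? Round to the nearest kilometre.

Δλ = 166.0863 − -156.5062 = 322.5925°; wrapped into (−180°, 180°]: -37.4075°.
Δφ = 56.0621 − 24.6331 = 31.4290°.
a = sin²(Δφ/2) + cos φ₁ · cos φ₂ · sin²(Δλ/2) = 0.125543.
c = 2·atan2(√a, √(1−a)) = 0.72437 rad → d = 6371·c ≈ 4614.98 km.

4615 km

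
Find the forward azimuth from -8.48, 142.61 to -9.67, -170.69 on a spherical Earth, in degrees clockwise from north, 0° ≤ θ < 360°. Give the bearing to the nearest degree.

95°

Δλ = -170.69 − 142.61 = -313.30°; wrapped into (−180°, 180°]: 46.70°.
θ = atan2( sin Δλ · cos φ₂ , cos φ₁ · sin φ₂ − sin φ₁ · cos φ₂ · cos Δλ )
  = atan2(0.71743, -0.06644) = 95.291° → normalised to [0°, 360°): 95.291°.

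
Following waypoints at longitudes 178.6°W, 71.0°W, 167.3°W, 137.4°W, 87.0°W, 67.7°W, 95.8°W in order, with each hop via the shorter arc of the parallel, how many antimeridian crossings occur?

0

Leg 1: -178.6° → -71.0°, shortest Δλ = 107.6° (east) — does not cross 180°.
Leg 2: -71.0° → -167.3°, shortest Δλ = -96.3° (west) — does not cross 180°.
Leg 3: -167.3° → -137.4°, shortest Δλ = 29.9° (east) — does not cross 180°.
Leg 4: -137.4° → -87.0°, shortest Δλ = 50.4° (east) — does not cross 180°.
Leg 5: -87.0° → -67.7°, shortest Δλ = 19.3° (east) — does not cross 180°.
Leg 6: -67.7° → -95.8°, shortest Δλ = -28.1° (west) — does not cross 180°.
Total crossings: 0.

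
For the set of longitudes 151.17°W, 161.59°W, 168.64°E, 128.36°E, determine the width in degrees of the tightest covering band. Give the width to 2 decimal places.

Sort the longitudes: -161.59°, -151.17°, +128.36°, +168.64°.
Eastward gaps between consecutive values (wrapping around): 10.42°, 279.53°, 40.28°, 29.77°.
Largest gap = 279.53° ⇒ minimal covering band is its complement: 360° − 279.53° = 80.47°.
Band runs from +128.36° eastward to -151.17°, crossing the antimeridian.

80.47°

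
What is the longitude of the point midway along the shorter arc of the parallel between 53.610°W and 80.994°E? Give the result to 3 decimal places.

Signed shortest Δλ from -53.610° to +80.994° is +134.604°.
Midpoint longitude = -53.610° + (+134.604°)/2 = -53.610° + 67.302° = +13.692°.

13.692°E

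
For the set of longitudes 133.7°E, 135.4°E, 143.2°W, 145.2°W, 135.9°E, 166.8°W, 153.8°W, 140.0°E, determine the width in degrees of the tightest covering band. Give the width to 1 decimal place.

Sort the longitudes: -166.8°, -153.8°, -145.2°, -143.2°, +133.7°, +135.4°, +135.9°, +140.0°.
Eastward gaps between consecutive values (wrapping around): 13.0°, 8.6°, 2.0°, 276.9°, 1.7°, 0.5°, 4.1°, 53.2°.
Largest gap = 276.9° ⇒ minimal covering band is its complement: 360° − 276.9° = 83.1°.
Band runs from +133.7° eastward to -143.2°, crossing the antimeridian.

83.1°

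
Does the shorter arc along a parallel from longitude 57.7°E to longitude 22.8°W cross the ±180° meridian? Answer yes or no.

No

Signed shortest Δλ = ((-22.8 − 57.7 + 180) mod 360) − 180 = -80.5°.
Going west by 80.5° from +57.7° reaches -22.8° without touching 180°.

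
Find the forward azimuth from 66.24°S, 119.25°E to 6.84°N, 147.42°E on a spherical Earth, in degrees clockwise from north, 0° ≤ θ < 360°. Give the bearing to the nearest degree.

Δλ = 147.42 − 119.25 = 28.17°.
θ = atan2( sin Δλ · cos φ₂ , cos φ₁ · sin φ₂ − sin φ₁ · cos φ₂ · cos Δλ )
  = atan2(0.46873, 0.84907) = 28.901° → normalised to [0°, 360°): 28.901°.

29°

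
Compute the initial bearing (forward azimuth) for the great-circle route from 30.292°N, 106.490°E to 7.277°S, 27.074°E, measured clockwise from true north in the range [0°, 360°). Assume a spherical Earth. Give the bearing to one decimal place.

Δλ = 27.074 − 106.490 = -79.416°.
θ = atan2( sin Δλ · cos φ₂ , cos φ₁ · sin φ₂ − sin φ₁ · cos φ₂ · cos Δλ )
  = atan2(-0.97507, -0.20127) = -101.663° → normalised to [0°, 360°): 258.337°.

258.3°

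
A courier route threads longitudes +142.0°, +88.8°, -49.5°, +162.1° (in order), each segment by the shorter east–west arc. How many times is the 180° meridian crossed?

1

Leg 1: +142.0° → +88.8°, shortest Δλ = -53.2° (west) — does not cross 180°.
Leg 2: +88.8° → -49.5°, shortest Δλ = -138.3° (west) — does not cross 180°.
Leg 3: -49.5° → +162.1°, shortest Δλ = -148.4° (west) — crosses 180°.
Total crossings: 1.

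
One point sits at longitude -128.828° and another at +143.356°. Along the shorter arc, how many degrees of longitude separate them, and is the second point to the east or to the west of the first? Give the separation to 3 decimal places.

87.816° west

Raw difference: 143.356 − -128.828 = 272.184°.
Normalise into (−180°, 180°]: 272.184° − 360° = -87.816°.
Negative ⇒ the second point lies to the west; separation 87.816°.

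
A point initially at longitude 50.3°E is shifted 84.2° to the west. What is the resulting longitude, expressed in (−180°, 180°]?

33.9°W

Start at +50.3°; shift −84.2° → -33.9°.
-33.9° already lies in (−180°, 180°].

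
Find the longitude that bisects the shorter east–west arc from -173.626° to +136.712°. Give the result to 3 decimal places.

Signed shortest Δλ from -173.626° to +136.712° is -49.662°.
Midpoint longitude = -173.626° + (-49.662°)/2 = -173.626° − 24.831° = -198.457°.
Normalise into (−180°, 180°]: +161.543°.
(The naïve average (-173.626 + +136.712)/2 = -18.457° is on the wrong side of the globe.)

+161.543°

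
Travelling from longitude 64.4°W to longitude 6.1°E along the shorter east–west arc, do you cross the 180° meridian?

Signed shortest Δλ = ((6.1 − -64.4 + 180) mod 360) − 180 = 70.5°.
Going east by 70.5° from -64.4° reaches +6.1° without touching 180°.

No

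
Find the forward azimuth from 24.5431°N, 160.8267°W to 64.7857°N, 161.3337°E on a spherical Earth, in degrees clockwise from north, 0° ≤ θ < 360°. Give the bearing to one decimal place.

Δλ = 161.3337 − -160.8267 = 322.1604°; wrapped into (−180°, 180°]: -37.8396°.
θ = atan2( sin Δλ · cos φ₂ , cos φ₁ · sin φ₂ − sin φ₁ · cos φ₂ · cos Δλ )
  = atan2(-0.26133, 0.68323) = -20.932° → normalised to [0°, 360°): 339.068°.

339.1°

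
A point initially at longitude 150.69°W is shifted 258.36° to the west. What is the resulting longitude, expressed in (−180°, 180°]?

Start at -150.69°; shift −258.36° → -409.05°.
-409.05° lies outside (−180°, 180°]; add 360° → -49.05°.

49.05°W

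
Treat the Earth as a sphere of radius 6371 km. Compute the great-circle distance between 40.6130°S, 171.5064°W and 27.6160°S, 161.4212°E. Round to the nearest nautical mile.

Δλ = 161.4212 − -171.5064 = 332.9276°; wrapped into (−180°, 180°]: -27.0724°.
Δφ = -27.6160 − -40.6130 = 12.9970°.
a = sin²(Δφ/2) + cos φ₁ · cos φ₂ · sin²(Δλ/2) = 0.049659.
c = 2·atan2(√a, √(1−a)) = 0.44946 rad → d = 6371·c ≈ 2863.51 km ≈ 1546.17 nmi.

1546 nmi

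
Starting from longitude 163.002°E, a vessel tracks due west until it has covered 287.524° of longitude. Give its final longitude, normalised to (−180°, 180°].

Start at +163.002°; shift −287.524° → -124.522°.
-124.522° already lies in (−180°, 180°].

124.522°W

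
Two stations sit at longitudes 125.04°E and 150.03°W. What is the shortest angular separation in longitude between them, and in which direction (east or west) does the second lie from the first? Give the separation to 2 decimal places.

84.93° east

Raw difference: -150.03 − 125.04 = -275.07°.
Normalise into (−180°, 180°]: -275.07° + 360° = 84.93°.
Positive ⇒ the second point lies to the east; separation 84.93°.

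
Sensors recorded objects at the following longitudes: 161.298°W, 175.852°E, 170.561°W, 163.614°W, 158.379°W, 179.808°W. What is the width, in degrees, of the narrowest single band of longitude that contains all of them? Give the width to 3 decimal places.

25.769°

Sort the longitudes: -179.808°, -170.561°, -163.614°, -161.298°, -158.379°, +175.852°.
Eastward gaps between consecutive values (wrapping around): 9.247°, 6.947°, 2.316°, 2.919°, 334.231°, 4.340°.
Largest gap = 334.231° ⇒ minimal covering band is its complement: 360° − 334.231° = 25.769°.
Band runs from +175.852° eastward to -158.379°, crossing the antimeridian.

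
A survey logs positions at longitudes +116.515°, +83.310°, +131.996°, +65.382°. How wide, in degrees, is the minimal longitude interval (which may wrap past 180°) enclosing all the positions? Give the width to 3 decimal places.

66.614°

Sort the longitudes: +65.382°, +83.310°, +116.515°, +131.996°.
Eastward gaps between consecutive values (wrapping around): 17.928°, 33.205°, 15.481°, 293.386°.
Largest gap = 293.386° ⇒ minimal covering band is its complement: 360° − 293.386° = 66.614°.
Band runs from +65.382° eastward to +131.996°.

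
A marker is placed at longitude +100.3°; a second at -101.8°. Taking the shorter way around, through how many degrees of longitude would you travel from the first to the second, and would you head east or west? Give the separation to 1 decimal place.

157.9° east

Raw difference: -101.8 − 100.3 = -202.1°.
Normalise into (−180°, 180°]: -202.1° + 360° = 157.9°.
Positive ⇒ the second point lies to the east; separation 157.9°.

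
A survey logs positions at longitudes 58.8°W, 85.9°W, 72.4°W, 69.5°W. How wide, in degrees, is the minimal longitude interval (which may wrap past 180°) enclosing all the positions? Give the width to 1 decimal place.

Sort the longitudes: -85.9°, -72.4°, -69.5°, -58.8°.
Eastward gaps between consecutive values (wrapping around): 13.5°, 2.9°, 10.7°, 332.9°.
Largest gap = 332.9° ⇒ minimal covering band is its complement: 360° − 332.9° = 27.1°.
Band runs from -85.9° eastward to -58.8°.

27.1°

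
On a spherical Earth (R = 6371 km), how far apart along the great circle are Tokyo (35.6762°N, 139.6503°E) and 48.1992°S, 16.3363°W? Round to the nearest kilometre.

Δλ = -16.3363 − 139.6503 = -155.9866°.
Δφ = -48.1992 − 35.6762 = -83.8754°.
a = sin²(Δφ/2) + cos φ₁ · cos φ₂ · sin²(Δλ/2) = 0.964673.
c = 2·atan2(√a, √(1−a)) = 2.76344 rad → d = 6371·c ≈ 17605.85 km.

17606 km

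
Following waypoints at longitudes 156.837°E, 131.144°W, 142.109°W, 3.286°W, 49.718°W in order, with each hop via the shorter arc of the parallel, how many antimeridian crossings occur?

1

Leg 1: +156.837° → -131.144°, shortest Δλ = 72.019° (east) — crosses 180°.
Leg 2: -131.144° → -142.109°, shortest Δλ = -10.965° (west) — does not cross 180°.
Leg 3: -142.109° → -3.286°, shortest Δλ = 138.823° (east) — does not cross 180°.
Leg 4: -3.286° → -49.718°, shortest Δλ = -46.432° (west) — does not cross 180°.
Total crossings: 1.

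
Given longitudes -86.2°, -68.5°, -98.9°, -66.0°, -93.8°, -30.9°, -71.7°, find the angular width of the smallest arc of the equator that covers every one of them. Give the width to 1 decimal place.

Sort the longitudes: -98.9°, -93.8°, -86.2°, -71.7°, -68.5°, -66.0°, -30.9°.
Eastward gaps between consecutive values (wrapping around): 5.1°, 7.6°, 14.5°, 3.2°, 2.5°, 35.1°, 292.0°.
Largest gap = 292.0° ⇒ minimal covering band is its complement: 360° − 292.0° = 68.0°.
Band runs from -98.9° eastward to -30.9°.

68.0°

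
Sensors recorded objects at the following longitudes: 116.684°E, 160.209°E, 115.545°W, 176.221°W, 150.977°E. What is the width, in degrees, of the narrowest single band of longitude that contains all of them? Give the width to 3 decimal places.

Sort the longitudes: -176.221°, -115.545°, +116.684°, +150.977°, +160.209°.
Eastward gaps between consecutive values (wrapping around): 60.676°, 232.229°, 34.293°, 9.232°, 23.570°.
Largest gap = 232.229° ⇒ minimal covering band is its complement: 360° − 232.229° = 127.771°.
Band runs from +116.684° eastward to -115.545°, crossing the antimeridian.

127.771°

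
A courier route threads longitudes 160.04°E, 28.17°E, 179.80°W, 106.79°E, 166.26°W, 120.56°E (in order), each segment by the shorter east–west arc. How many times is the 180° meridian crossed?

4

Leg 1: +160.04° → +28.17°, shortest Δλ = -131.87° (west) — does not cross 180°.
Leg 2: +28.17° → -179.80°, shortest Δλ = 152.03° (east) — crosses 180°.
Leg 3: -179.80° → +106.79°, shortest Δλ = -73.41° (west) — crosses 180°.
Leg 4: +106.79° → -166.26°, shortest Δλ = 86.95° (east) — crosses 180°.
Leg 5: -166.26° → +120.56°, shortest Δλ = -73.18° (west) — crosses 180°.
Total crossings: 4.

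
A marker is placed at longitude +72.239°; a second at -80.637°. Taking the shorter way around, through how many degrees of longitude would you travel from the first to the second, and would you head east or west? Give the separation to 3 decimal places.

152.876° west

Raw difference: -80.637 − 72.239 = -152.876°.
Normalise into (−180°, 180°]: -152.876° stays -152.876°.
Negative ⇒ the second point lies to the west; separation 152.876°.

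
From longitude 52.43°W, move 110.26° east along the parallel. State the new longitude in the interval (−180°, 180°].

57.83°E

Start at -52.43°; shift +110.26° → +57.83°.
+57.83° already lies in (−180°, 180°].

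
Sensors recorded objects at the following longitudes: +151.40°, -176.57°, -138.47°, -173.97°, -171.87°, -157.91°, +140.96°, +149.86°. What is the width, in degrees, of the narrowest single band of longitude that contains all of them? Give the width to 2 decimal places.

80.57°

Sort the longitudes: -176.57°, -173.97°, -171.87°, -157.91°, -138.47°, +140.96°, +149.86°, +151.40°.
Eastward gaps between consecutive values (wrapping around): 2.60°, 2.10°, 13.96°, 19.44°, 279.43°, 8.90°, 1.54°, 32.03°.
Largest gap = 279.43° ⇒ minimal covering band is its complement: 360° − 279.43° = 80.57°.
Band runs from +140.96° eastward to -138.47°, crossing the antimeridian.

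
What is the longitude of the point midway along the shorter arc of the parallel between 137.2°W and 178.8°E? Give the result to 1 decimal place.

Signed shortest Δλ from -137.2° to +178.8° is -44.0°.
Midpoint longitude = -137.2° + (-44.0°)/2 = -137.2° − 22.0° = -159.2°.
(The naïve average (-137.2 + +178.8)/2 = 20.8° is on the wrong side of the globe.)

159.2°W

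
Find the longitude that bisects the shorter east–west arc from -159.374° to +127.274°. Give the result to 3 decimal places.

Signed shortest Δλ from -159.374° to +127.274° is -73.352°.
Midpoint longitude = -159.374° + (-73.352°)/2 = -159.374° − 36.676° = -196.050°.
Normalise into (−180°, 180°]: +163.950°.
(The naïve average (-159.374 + +127.274)/2 = -16.05° is on the wrong side of the globe.)

+163.950°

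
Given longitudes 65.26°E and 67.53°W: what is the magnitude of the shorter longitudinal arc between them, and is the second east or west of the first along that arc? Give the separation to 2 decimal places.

Raw difference: -67.53 − 65.26 = -132.79°.
Normalise into (−180°, 180°]: -132.79° stays -132.79°.
Negative ⇒ the second point lies to the west; separation 132.79°.

132.79° west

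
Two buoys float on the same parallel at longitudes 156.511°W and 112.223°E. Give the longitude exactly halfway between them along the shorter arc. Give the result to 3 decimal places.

157.856°E

Signed shortest Δλ from -156.511° to +112.223° is -91.266°.
Midpoint longitude = -156.511° + (-91.266°)/2 = -156.511° − 45.633° = -202.144°.
Normalise into (−180°, 180°]: +157.856°.
(The naïve average (-156.511 + +112.223)/2 = -22.144° is on the wrong side of the globe.)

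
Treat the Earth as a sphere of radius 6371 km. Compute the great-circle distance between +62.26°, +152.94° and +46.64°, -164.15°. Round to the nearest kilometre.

3186 km

Δλ = -164.15 − 152.94 = -317.09°; wrapped into (−180°, 180°]: 42.91°.
Δφ = 46.64 − 62.26 = -15.62°.
a = sin²(Δφ/2) + cos φ₁ · cos φ₂ · sin²(Δλ/2) = 0.061221.
c = 2·atan2(√a, √(1−a)) = 0.50005 rad → d = 6371·c ≈ 3185.83 km.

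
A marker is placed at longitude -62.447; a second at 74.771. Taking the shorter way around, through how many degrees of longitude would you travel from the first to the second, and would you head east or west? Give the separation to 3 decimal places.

Raw difference: 74.771 − -62.447 = 137.218°.
Normalise into (−180°, 180°]: 137.218° stays 137.218°.
Positive ⇒ the second point lies to the east; separation 137.218°.

137.218° east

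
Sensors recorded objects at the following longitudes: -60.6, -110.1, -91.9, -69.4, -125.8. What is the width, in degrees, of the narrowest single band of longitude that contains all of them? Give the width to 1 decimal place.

65.2°

Sort the longitudes: -125.8°, -110.1°, -91.9°, -69.4°, -60.6°.
Eastward gaps between consecutive values (wrapping around): 15.7°, 18.2°, 22.5°, 8.8°, 294.8°.
Largest gap = 294.8° ⇒ minimal covering band is its complement: 360° − 294.8° = 65.2°.
Band runs from -125.8° eastward to -60.6°.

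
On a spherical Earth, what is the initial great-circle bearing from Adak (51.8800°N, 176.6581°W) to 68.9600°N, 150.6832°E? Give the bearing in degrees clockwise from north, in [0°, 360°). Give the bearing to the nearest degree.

330°

Δλ = 150.6832 − -176.6581 = 327.3413°; wrapped into (−180°, 180°]: -32.6587°.
θ = atan2( sin Δλ · cos φ₂ , cos φ₁ · sin φ₂ − sin φ₁ · cos φ₂ · cos Δλ )
  = atan2(-0.19374, 0.33836) = -29.795° → normalised to [0°, 360°): 330.205°.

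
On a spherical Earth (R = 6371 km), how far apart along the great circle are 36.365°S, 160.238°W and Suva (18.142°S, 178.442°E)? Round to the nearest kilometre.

2910 km

Δλ = 178.442 − -160.238 = 338.680°; wrapped into (−180°, 180°]: -21.320°.
Δφ = -18.142 − -36.365 = 18.223°.
a = sin²(Δφ/2) + cos φ₁ · cos φ₂ · sin²(Δλ/2) = 0.051261.
c = 2·atan2(√a, √(1−a)) = 0.45678 rad → d = 6371·c ≈ 2910.14 km.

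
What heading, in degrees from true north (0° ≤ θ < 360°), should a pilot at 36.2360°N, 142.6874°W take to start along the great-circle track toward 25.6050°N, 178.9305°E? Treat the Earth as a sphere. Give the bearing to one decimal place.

Δλ = 178.9305 − -142.6874 = 321.6179°; wrapped into (−180°, 180°]: -38.3821°.
θ = atan2( sin Δλ · cos φ₂ , cos φ₁ · sin φ₂ − sin φ₁ · cos φ₂ · cos Δλ )
  = atan2(-0.55993, -0.06928) = -97.054° → normalised to [0°, 360°): 262.946°.

262.9°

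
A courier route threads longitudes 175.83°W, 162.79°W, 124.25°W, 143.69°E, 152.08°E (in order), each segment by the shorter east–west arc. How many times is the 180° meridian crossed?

Leg 1: -175.83° → -162.79°, shortest Δλ = 13.04° (east) — does not cross 180°.
Leg 2: -162.79° → -124.25°, shortest Δλ = 38.54° (east) — does not cross 180°.
Leg 3: -124.25° → +143.69°, shortest Δλ = -92.06° (west) — crosses 180°.
Leg 4: +143.69° → +152.08°, shortest Δλ = 8.39° (east) — does not cross 180°.
Total crossings: 1.

1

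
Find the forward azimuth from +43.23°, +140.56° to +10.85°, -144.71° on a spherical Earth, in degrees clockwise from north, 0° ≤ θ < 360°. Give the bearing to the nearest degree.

Δλ = -144.71 − 140.56 = -285.27°; wrapped into (−180°, 180°]: 74.73°.
θ = atan2( sin Δλ · cos φ₂ , cos φ₁ · sin φ₂ − sin φ₁ · cos φ₂ · cos Δλ )
  = atan2(0.94745, -0.04001) = 92.418° → normalised to [0°, 360°): 92.418°.

92°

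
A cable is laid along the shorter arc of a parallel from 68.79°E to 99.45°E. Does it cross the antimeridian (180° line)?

No

Signed shortest Δλ = ((99.45 − 68.79 + 180) mod 360) − 180 = 30.66°.
Going east by 30.66° from +68.79° reaches +99.45° without touching 180°.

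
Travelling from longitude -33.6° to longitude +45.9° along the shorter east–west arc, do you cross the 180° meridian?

Signed shortest Δλ = ((45.9 − -33.6 + 180) mod 360) − 180 = 79.5°.
Going east by 79.5° from -33.6° reaches +45.9° without touching 180°.

No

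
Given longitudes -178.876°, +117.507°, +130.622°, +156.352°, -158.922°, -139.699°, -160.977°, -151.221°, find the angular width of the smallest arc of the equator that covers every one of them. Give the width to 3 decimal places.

102.794°

Sort the longitudes: -178.876°, -160.977°, -158.922°, -151.221°, -139.699°, +117.507°, +130.622°, +156.352°.
Eastward gaps between consecutive values (wrapping around): 17.899°, 2.055°, 7.701°, 11.522°, 257.206°, 13.115°, 25.730°, 24.772°.
Largest gap = 257.206° ⇒ minimal covering band is its complement: 360° − 257.206° = 102.794°.
Band runs from +117.507° eastward to -139.699°, crossing the antimeridian.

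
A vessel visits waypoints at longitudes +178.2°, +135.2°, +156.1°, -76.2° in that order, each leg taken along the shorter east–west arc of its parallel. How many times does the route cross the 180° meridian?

1

Leg 1: +178.2° → +135.2°, shortest Δλ = -43.0° (west) — does not cross 180°.
Leg 2: +135.2° → +156.1°, shortest Δλ = 20.9° (east) — does not cross 180°.
Leg 3: +156.1° → -76.2°, shortest Δλ = 127.7° (east) — crosses 180°.
Total crossings: 1.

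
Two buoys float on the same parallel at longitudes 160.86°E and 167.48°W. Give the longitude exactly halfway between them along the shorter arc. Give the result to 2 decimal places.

176.69°E

Signed shortest Δλ from +160.86° to -167.48° is +31.66°.
Midpoint longitude = +160.86° + (+31.66°)/2 = +160.86° + 15.83° = +176.69°.
(The naïve average (+160.86 + -167.48)/2 = -3.31° is on the wrong side of the globe.)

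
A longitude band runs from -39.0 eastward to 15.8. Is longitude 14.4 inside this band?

Band width going east from -39.0° to +15.8°: ((15.8 − -39.0) mod 360) = 54.8°.
Offset of +14.4° east of the west edge: ((14.4 − -39.0) mod 360) = 53.4°.
53.4° ≤ 54.8° ⇒ inside.

Yes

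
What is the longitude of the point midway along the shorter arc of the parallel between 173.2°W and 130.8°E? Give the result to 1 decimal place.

Signed shortest Δλ from -173.2° to +130.8° is -56.0°.
Midpoint longitude = -173.2° + (-56.0°)/2 = -173.2° − 28.0° = -201.2°.
Normalise into (−180°, 180°]: +158.8°.
(The naïve average (-173.2 + +130.8)/2 = -21.2° is on the wrong side of the globe.)

158.8°E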